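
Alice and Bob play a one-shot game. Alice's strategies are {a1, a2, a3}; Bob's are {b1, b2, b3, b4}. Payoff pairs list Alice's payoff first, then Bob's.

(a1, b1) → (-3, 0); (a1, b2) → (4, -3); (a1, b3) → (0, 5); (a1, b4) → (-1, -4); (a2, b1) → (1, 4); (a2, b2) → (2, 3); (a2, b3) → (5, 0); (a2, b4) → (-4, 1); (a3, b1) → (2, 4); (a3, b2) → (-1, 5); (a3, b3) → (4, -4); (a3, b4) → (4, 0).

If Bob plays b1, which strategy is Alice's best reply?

a3

With Bob fixed at b1, Alice's payoffs are: a1 → -3, a2 → 1, a3 → 2.
The maximum is 2, achieved by a3.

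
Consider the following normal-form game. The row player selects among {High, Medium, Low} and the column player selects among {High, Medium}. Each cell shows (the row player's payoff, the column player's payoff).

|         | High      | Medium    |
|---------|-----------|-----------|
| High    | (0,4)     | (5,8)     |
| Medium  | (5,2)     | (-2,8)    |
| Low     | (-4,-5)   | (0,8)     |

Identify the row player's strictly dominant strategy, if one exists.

A strategy is strictly dominant if it gives the row player a strictly higher payoff than every other strategy, against every choice by the opponent.
High is not dominant: against High, Medium gives 5 > 0.
Medium is not dominant: against Medium, High gives 5 > -2.
Low is not dominant: against High, High gives 0 > -4.
No single strategy is best against every opponent action.

None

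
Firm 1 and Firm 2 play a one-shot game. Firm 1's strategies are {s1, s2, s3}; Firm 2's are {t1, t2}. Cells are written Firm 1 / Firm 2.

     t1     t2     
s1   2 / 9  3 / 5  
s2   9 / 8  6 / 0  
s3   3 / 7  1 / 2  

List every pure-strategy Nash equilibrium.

Check mutual best responses: a cell is a NE iff neither player can gain by unilaterally deviating.
Firm 1's best responses — vs t1: s2 (payoff 9); vs t2: s2 (payoff 6).
Firm 2's best responses — vs s1: t1 (payoff 9); vs s2: t1 (payoff 8); vs s3: t1 (payoff 7).
The only mutual best response is (s2, t1); neither player gains by switching there.

(s2, t1)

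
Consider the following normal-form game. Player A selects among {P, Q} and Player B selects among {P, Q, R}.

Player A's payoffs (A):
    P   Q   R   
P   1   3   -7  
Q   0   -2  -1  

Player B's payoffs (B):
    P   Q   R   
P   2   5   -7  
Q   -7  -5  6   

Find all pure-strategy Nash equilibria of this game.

A profile is a Nash equilibrium when each player is best-responding to the other.
Player A's best responses — vs P: P (payoff 1); vs Q: P (payoff 3); vs R: Q (payoff -1).
Player B's best responses — vs P: Q (payoff 5); vs Q: R (payoff 6).
Mutual best responses occur at (P, Q) and (Q, R); at each, neither player gains by switching.

(P, Q) and (Q, R)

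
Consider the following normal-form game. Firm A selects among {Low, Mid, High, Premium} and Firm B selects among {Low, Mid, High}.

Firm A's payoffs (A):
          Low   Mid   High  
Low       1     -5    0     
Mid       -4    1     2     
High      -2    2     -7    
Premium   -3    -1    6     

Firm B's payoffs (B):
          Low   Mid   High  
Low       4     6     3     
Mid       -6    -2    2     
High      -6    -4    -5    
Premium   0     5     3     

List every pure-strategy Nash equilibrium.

(High, Mid)

Check mutual best responses: a cell is a NE iff neither player can gain by unilaterally deviating.
Firm A's best responses — vs Low: Low (payoff 1); vs Mid: High (payoff 2); vs High: Premium (payoff 6).
Firm B's best responses — vs Low: Mid (payoff 6); vs Mid: High (payoff 2); vs High: Mid (payoff -4); vs Premium: Mid (payoff 5).
The only mutual best response is (High, Mid); neither player gains by switching there.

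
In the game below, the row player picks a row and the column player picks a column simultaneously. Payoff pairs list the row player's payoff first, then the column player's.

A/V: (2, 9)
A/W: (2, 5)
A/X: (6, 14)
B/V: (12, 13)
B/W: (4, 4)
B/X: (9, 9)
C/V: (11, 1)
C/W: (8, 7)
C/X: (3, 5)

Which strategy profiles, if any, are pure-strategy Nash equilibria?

A profile is a Nash equilibrium when each player is best-responding to the other.
The row player's best responses — vs V: B (payoff 12); vs W: C (payoff 8); vs X: B (payoff 9).
The column player's best responses — vs A: X (payoff 14); vs B: V (payoff 13); vs C: W (payoff 7).
Mutual best responses occur at (B, V) and (C, W); at each, neither player gains by switching.

(B, V) and (C, W)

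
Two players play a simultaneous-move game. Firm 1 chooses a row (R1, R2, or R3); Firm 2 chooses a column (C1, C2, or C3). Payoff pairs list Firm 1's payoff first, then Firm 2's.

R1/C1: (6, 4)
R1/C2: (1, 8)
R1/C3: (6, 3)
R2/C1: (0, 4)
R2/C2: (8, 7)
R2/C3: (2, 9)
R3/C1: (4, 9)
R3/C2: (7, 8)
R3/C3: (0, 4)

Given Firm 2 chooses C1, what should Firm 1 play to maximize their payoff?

With Firm 2 fixed at C1, Firm 1's payoffs are: R1 → 6, R2 → 0, R3 → 4.
The maximum is 6, achieved by R1.

R1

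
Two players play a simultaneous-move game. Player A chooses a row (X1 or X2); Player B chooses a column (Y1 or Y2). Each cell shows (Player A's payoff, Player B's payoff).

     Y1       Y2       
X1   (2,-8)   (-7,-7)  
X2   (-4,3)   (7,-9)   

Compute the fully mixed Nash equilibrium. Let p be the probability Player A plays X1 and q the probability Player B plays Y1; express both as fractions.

p = 12/13, q = 7/10

In a mixed NE each player is indifferent between their pure strategies, so the opponent's mix sets the indifference.
Player B indifferent between Y1 and Y2: p·(-8) + (1−p)·3 = p·(-7) + (1−p)·(-9) ⟹ 3 + (-11)p = (-9) + 2p ⟹ p = 12/13.
Player A indifferent between X1 and X2: q·2 + (1−q)·(-7) = q·(-4) + (1−q)·7 ⟹ (-7) + 9q = 7 + (-11)q ⟹ q = 7/10.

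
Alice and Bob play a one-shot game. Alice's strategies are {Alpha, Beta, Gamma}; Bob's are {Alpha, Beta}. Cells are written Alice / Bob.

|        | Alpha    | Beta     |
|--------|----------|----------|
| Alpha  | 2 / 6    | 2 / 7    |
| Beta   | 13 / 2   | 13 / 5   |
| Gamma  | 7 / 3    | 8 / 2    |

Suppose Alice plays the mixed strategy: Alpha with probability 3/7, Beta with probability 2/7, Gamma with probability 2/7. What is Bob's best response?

Beta

Bob's best reply maximizes expected payoff against the mix.
Alpha: (3/7)·6 + (2/7)·2 + (2/7)·3 = 4
Beta: (3/7)·7 + (2/7)·5 + (2/7)·2 = 5
Highest expected payoff is 5, from Beta.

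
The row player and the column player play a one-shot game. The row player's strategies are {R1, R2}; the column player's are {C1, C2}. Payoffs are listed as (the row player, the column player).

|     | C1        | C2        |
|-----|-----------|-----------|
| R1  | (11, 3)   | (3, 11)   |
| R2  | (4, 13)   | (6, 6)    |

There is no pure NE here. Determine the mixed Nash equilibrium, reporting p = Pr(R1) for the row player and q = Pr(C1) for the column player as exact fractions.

In a mixed NE each player is indifferent between their pure strategies, so the opponent's mix sets the indifference.
The column player indifferent between C1 and C2: p·3 + (1−p)·13 = p·11 + (1−p)·6 ⟹ 13 + (-10)p = 6 + 5p ⟹ p = 7/15.
The row player indifferent between R1 and R2: q·11 + (1−q)·3 = q·4 + (1−q)·6 ⟹ 3 + 8q = 6 + (-2)q ⟹ q = 3/10.

p = 7/15, q = 3/10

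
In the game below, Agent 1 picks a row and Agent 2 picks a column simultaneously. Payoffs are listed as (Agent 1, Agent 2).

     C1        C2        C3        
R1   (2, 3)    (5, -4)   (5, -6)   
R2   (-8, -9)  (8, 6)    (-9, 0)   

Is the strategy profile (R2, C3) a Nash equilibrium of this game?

Holding Agent 2 at C3: Agent 1 gets -9 from R2 but could get 5 by switching to R1. Agent 1 has a profitable deviation.

No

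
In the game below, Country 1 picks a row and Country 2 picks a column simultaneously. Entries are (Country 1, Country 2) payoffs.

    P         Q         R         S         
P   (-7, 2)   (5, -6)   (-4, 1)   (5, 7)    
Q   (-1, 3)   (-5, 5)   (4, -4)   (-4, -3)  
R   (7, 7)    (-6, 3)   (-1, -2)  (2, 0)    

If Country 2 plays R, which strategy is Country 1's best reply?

With Country 2 fixed at R, Country 1's payoffs are: P → -4, Q → 4, R → -1.
The maximum is 4, achieved by Q.

Q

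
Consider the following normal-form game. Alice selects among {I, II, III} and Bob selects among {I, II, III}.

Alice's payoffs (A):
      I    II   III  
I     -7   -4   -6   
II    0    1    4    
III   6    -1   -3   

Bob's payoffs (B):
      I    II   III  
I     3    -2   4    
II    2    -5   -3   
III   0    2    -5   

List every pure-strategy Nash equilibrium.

Find each player's best response to every opponent strategy; NE are the intersections.
Alice's best responses — vs I: III (payoff 6); vs II: II (payoff 1); vs III: II (payoff 4).
Bob's best responses — vs I: III (payoff 4); vs II: I (payoff 2); vs III: II (payoff 2).
No cell has both players best-responding. For instance, Alice's best reply to I is III, but against III Bob prefers II over I.

No pure-strategy Nash equilibrium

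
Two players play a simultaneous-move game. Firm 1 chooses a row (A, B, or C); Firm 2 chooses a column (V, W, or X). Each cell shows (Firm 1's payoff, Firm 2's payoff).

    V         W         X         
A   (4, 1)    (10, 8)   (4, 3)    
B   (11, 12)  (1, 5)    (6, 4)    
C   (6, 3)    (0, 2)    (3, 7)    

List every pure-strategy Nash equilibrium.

Check mutual best responses: a cell is a NE iff neither player can gain by unilaterally deviating.
Firm 1's best responses — vs V: B (payoff 11); vs W: A (payoff 10); vs X: B (payoff 6).
Firm 2's best responses — vs A: W (payoff 8); vs B: V (payoff 12); vs C: X (payoff 7).
Mutual best responses occur at (A, W) and (B, V); at each, neither player gains by switching.

(A, W) and (B, V)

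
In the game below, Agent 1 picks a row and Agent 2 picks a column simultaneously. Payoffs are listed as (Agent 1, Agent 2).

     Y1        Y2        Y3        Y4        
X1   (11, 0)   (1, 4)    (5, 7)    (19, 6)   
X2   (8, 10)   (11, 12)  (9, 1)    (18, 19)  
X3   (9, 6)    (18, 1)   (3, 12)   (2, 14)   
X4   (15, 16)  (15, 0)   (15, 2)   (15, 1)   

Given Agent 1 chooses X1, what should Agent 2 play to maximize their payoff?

Y3

With Agent 1 fixed at X1, Agent 2's payoffs are: Y1 → 0, Y2 → 4, Y3 → 7, Y4 → 6.
The maximum is 7, achieved by Y3.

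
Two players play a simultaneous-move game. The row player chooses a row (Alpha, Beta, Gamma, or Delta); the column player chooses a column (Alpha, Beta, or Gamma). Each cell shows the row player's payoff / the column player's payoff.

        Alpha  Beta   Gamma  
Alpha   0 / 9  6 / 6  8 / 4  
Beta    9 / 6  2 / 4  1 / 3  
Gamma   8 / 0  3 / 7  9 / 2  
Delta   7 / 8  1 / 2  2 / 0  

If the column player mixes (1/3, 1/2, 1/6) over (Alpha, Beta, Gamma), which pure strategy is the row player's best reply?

Gamma

Compute the row player's expected payoff from each pure strategy against the given mix.
Alpha: (1/3)·0 + (1/2)·6 + (1/6)·8 = 13/3
Beta: (1/3)·9 + (1/2)·2 + (1/6)·1 = 25/6
Gamma: (1/3)·8 + (1/2)·3 + (1/6)·9 = 17/3
Delta: (1/3)·7 + (1/2)·1 + (1/6)·2 = 19/6
Highest expected payoff is 17/3, from Gamma.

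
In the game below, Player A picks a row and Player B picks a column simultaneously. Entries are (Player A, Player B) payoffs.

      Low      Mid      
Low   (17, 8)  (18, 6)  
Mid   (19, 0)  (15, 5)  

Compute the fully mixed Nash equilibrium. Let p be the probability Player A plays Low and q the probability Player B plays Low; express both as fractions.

In a mixed NE each player is indifferent between their pure strategies, so the opponent's mix sets the indifference.
Player B indifferent between Low and Mid: p·8 + (1−p)·0 = p·6 + (1−p)·5 ⟹ 0 + 8p = 5 + 1p ⟹ p = 5/7.
Player A indifferent between Low and Mid: q·17 + (1−q)·18 = q·19 + (1−q)·15 ⟹ 18 + (-1)q = 15 + 4q ⟹ q = 3/5.

p = 5/7, q = 3/5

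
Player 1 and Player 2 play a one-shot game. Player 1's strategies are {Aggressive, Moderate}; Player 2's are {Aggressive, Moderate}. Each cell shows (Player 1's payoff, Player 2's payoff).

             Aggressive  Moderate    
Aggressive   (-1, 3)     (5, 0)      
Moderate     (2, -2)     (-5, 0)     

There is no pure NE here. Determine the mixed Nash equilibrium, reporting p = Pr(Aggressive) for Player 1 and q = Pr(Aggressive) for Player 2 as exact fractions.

p = 2/5, q = 10/13

In a mixed NE each player is indifferent between their pure strategies, so the opponent's mix sets the indifference.
Player 2 indifferent between Aggressive and Moderate: p·3 + (1−p)·(-2) = p·0 + (1−p)·0 ⟹ (-2) + 5p = 0 + 0p ⟹ p = 2/5.
Player 1 indifferent between Aggressive and Moderate: q·(-1) + (1−q)·5 = q·2 + (1−q)·(-5) ⟹ 5 + (-6)q = (-5) + 7q ⟹ q = 10/13.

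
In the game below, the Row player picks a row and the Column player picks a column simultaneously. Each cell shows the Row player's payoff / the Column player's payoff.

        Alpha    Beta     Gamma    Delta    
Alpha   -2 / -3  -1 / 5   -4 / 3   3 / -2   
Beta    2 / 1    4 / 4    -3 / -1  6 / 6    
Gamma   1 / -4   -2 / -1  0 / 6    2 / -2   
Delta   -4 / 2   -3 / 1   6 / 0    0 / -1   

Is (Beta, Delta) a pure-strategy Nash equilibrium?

Yes

Holding the Column player at Delta: the Row player gets 6 from Beta, versus 3 from Alpha, 2 from Gamma, 0 from Delta. No profitable deviation for the Row player.
Holding the Row player at Beta: the Column player gets 6 from Delta, versus 1 from Alpha, 4 from Beta, -1 from Gamma. No profitable deviation for the Column player either.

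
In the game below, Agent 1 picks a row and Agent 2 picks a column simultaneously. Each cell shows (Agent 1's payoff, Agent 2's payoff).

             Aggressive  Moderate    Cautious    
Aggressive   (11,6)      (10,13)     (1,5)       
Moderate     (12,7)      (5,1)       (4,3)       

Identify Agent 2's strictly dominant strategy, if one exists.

None

A strategy is strictly dominant if it gives Agent 2 a strictly higher payoff than every other strategy, against every choice by the opponent.
Aggressive is not dominant: against Aggressive, Moderate gives 13 > 6.
Moderate is not dominant: against Moderate, Aggressive gives 7 > 1.
Cautious is not dominant: against Aggressive, Aggressive gives 6 > 5.
No single strategy is best against every opponent action.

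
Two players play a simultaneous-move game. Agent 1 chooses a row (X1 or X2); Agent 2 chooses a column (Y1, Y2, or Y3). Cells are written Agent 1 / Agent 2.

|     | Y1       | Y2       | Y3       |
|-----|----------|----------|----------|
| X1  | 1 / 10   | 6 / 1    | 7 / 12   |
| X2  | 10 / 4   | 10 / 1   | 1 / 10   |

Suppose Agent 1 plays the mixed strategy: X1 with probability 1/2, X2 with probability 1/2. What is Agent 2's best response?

Y3

Agent 2's best reply maximizes expected payoff against the mix.
Y1: (1/2)·10 + (1/2)·4 = 7
Y2: (1/2)·1 + (1/2)·1 = 1
Y3: (1/2)·12 + (1/2)·10 = 11
Highest expected payoff is 11, from Y3.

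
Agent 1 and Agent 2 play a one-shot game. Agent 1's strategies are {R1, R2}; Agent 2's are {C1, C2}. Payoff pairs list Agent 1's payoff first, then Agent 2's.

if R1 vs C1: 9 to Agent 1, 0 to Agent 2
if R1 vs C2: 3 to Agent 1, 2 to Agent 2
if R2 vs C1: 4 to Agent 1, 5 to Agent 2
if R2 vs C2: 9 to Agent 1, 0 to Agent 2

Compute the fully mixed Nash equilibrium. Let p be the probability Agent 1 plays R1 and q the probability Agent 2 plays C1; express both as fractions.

p = 5/7, q = 6/11

Each player's mixing probability is pinned down by making the *other* player indifferent.
Agent 2 indifferent between C1 and C2: p·0 + (1−p)·5 = p·2 + (1−p)·0 ⟹ 5 + (-5)p = 0 + 2p ⟹ p = 5/7.
Agent 1 indifferent between R1 and R2: q·9 + (1−q)·3 = q·4 + (1−q)·9 ⟹ 3 + 6q = 9 + (-5)q ⟹ q = 6/11.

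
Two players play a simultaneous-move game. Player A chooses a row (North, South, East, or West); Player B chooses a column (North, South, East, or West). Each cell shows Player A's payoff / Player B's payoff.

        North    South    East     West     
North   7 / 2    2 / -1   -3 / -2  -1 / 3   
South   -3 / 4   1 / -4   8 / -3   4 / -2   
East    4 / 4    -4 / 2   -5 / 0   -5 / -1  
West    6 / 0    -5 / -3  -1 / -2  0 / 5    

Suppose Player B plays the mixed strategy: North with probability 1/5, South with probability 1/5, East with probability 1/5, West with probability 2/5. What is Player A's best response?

South

Compute Player A's expected payoff from each pure strategy against the given mix.
North: (1/5)·7 + (1/5)·2 + (1/5)·(-3) + (2/5)·(-1) = 4/5
South: (1/5)·(-3) + (1/5)·1 + (1/5)·8 + (2/5)·4 = 14/5
East: (1/5)·4 + (1/5)·(-4) + (1/5)·(-5) + (2/5)·(-5) = -3
West: (1/5)·6 + (1/5)·(-5) + (1/5)·(-1) + (2/5)·0 = 0
Highest expected payoff is 14/5, from South.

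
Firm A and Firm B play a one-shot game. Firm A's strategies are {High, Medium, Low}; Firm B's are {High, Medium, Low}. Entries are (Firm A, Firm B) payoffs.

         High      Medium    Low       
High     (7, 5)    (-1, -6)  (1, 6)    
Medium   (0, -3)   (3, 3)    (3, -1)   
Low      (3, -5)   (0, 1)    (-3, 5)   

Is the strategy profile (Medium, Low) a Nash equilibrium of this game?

No

Holding Firm B at Low: Firm A gets 3 from Medium, versus 1 from High, -3 from Low. No profitable deviation for Firm A.
Holding Firm A at Medium: Firm B gets -1 from Low but could get 3 by switching to Medium. Firm B has a profitable deviation.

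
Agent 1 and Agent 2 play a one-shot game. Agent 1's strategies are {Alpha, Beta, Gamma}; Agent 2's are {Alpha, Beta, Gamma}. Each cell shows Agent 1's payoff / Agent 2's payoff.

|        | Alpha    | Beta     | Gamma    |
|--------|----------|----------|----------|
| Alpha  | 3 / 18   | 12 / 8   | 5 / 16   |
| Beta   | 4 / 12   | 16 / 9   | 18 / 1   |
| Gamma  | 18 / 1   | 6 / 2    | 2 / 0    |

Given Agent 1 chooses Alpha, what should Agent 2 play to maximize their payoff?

Alpha

With Agent 1 fixed at Alpha, Agent 2's payoffs are: Alpha → 18, Beta → 8, Gamma → 16.
The maximum is 18, achieved by Alpha.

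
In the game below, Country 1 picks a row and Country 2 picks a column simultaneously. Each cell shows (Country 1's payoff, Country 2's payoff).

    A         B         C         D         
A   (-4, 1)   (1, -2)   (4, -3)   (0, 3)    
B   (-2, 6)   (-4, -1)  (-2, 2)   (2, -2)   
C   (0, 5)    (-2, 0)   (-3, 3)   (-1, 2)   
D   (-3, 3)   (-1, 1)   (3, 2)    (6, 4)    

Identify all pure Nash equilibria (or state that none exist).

(C, A) and (D, D)

Check mutual best responses: a cell is a NE iff neither player can gain by unilaterally deviating.
Country 1's best responses — vs A: C (payoff 0); vs B: A (payoff 1); vs C: A (payoff 4); vs D: D (payoff 6).
Country 2's best responses — vs A: D (payoff 3); vs B: A (payoff 6); vs C: A (payoff 5); vs D: D (payoff 4).
Mutual best responses occur at (C, A) and (D, D); at each, neither player gains by switching.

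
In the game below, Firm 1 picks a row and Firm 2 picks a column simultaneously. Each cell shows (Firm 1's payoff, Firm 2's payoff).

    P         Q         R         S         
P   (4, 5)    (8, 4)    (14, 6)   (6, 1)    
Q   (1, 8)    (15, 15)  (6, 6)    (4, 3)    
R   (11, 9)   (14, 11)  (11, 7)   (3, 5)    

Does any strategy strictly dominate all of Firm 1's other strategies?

Check whether one of Firm 1's strategies beats all alternatives regardless of what the opponent does.
P is not dominant: against P, R gives 11 > 4.
Q is not dominant: against P, P gives 4 > 1.
R is not dominant: against Q, Q gives 15 > 14.
No single strategy is best against every opponent action.

No strictly dominant strategy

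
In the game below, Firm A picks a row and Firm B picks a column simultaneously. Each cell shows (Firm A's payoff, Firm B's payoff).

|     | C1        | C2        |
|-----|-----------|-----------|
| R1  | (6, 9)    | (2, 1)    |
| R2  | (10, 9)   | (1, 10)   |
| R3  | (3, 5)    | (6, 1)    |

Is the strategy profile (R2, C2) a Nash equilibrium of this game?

Holding Firm B at C2: Firm A gets 1 from R2 but could get 6 by switching to R3. Firm A has a profitable deviation.

No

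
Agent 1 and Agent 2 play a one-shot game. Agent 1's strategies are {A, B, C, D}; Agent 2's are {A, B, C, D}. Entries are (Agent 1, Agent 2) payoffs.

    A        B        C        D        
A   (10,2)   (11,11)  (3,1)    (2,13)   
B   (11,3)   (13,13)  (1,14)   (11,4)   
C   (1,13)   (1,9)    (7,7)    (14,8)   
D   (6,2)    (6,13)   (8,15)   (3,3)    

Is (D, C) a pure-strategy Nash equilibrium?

Yes

Holding Agent 2 at C: Agent 1 gets 8 from D, versus 3 from A, 1 from B, 7 from C. No profitable deviation for Agent 1.
Holding Agent 1 at D: Agent 2 gets 15 from C, versus 2 from A, 13 from B, 3 from D. No profitable deviation for Agent 2 either.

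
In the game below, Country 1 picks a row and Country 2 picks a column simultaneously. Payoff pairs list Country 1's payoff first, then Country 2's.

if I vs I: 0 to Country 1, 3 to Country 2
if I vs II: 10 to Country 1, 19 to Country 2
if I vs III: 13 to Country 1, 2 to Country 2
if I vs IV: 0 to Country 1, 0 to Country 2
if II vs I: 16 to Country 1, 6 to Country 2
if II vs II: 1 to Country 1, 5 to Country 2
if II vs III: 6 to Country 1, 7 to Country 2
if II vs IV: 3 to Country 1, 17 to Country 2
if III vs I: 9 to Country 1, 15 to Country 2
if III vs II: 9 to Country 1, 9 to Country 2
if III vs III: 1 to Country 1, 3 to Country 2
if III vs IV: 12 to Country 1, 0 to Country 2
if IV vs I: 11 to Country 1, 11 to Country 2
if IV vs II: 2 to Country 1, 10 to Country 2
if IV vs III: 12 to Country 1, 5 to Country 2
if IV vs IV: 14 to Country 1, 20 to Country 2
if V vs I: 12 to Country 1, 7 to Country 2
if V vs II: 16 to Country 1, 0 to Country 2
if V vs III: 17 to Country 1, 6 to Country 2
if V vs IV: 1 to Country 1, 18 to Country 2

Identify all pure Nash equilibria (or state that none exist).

(IV, IV)

Check mutual best responses: a cell is a NE iff neither player can gain by unilaterally deviating.
Country 1's best responses — vs I: II (payoff 16); vs II: V (payoff 16); vs III: V (payoff 17); vs IV: IV (payoff 14).
Country 2's best responses — vs I: II (payoff 19); vs II: IV (payoff 17); vs III: I (payoff 15); vs IV: IV (payoff 20); vs V: IV (payoff 18).
The only mutual best response is (IV, IV); neither player gains by switching there.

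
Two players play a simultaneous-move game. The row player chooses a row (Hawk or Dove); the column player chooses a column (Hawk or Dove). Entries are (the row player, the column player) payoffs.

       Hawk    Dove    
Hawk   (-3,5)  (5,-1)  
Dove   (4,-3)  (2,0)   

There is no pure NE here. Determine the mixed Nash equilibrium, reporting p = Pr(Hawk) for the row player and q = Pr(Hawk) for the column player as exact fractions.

In a mixed NE each player is indifferent between their pure strategies, so the opponent's mix sets the indifference.
The column player indifferent between Hawk and Dove: p·5 + (1−p)·(-3) = p·(-1) + (1−p)·0 ⟹ (-3) + 8p = 0 + (-1)p ⟹ p = 1/3.
The row player indifferent between Hawk and Dove: q·(-3) + (1−q)·5 = q·4 + (1−q)·2 ⟹ 5 + (-8)q = 2 + 2q ⟹ q = 3/10.

p = 1/3, q = 3/10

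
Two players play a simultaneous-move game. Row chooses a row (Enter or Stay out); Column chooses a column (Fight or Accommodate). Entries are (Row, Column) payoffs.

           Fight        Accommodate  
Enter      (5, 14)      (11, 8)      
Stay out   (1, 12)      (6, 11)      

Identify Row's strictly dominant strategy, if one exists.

Check whether one of Row's strategies beats all alternatives regardless of what the opponent does.
Enter strictly dominates: vs Fight: 5 > 1; vs Accommodate: 11 > 6.

Enter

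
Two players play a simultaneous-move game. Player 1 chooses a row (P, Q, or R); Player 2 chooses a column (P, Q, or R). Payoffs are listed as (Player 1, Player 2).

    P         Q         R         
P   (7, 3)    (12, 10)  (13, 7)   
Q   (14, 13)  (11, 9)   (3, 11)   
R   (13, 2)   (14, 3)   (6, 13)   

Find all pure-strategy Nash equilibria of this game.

(Q, P)

Find each player's best response to every opponent strategy; NE are the intersections.
Player 1's best responses — vs P: Q (payoff 14); vs Q: R (payoff 14); vs R: P (payoff 13).
Player 2's best responses — vs P: Q (payoff 10); vs Q: P (payoff 13); vs R: R (payoff 13).
The only mutual best response is (Q, P); neither player gains by switching there.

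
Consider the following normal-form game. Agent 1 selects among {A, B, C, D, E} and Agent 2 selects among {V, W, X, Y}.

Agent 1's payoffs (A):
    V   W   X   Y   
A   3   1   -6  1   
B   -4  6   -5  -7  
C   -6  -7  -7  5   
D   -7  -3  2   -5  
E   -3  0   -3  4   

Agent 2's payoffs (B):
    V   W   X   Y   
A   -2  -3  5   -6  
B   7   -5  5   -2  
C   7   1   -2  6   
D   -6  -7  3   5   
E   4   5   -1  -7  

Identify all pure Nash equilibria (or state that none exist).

Check mutual best responses: a cell is a NE iff neither player can gain by unilaterally deviating.
Agent 1's best responses — vs V: A (payoff 3); vs W: B (payoff 6); vs X: D (payoff 2); vs Y: C (payoff 5).
Agent 2's best responses — vs A: X (payoff 5); vs B: V (payoff 7); vs C: V (payoff 7); vs D: Y (payoff 5); vs E: W (payoff 5).
No cell has both players best-responding. For instance, Agent 1's best reply to X is D, but against D Agent 2 prefers Y over X.

No pure-strategy Nash equilibrium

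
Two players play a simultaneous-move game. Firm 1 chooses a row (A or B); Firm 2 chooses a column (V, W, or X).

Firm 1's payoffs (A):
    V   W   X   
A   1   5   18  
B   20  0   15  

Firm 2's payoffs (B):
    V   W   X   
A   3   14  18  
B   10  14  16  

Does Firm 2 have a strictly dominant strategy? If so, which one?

X

A strategy is strictly dominant if it gives Firm 2 a strictly higher payoff than every other strategy, against every choice by the opponent.
X strictly dominates: vs A: 18 > each of {3, 14}; vs B: 16 > each of {10, 14}.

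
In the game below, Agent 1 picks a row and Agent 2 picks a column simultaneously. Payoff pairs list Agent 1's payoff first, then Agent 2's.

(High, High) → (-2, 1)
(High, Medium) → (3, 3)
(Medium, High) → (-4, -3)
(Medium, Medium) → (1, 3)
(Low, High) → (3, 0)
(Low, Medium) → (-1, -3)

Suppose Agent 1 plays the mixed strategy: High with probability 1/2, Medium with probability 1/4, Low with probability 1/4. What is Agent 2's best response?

Compute Agent 2's expected payoff from each pure strategy against the given mix.
High: (1/2)·1 + (1/4)·(-3) + (1/4)·0 = -1/4
Medium: (1/2)·3 + (1/4)·3 + (1/4)·(-3) = 3/2
Highest expected payoff is 3/2, from Medium.

Medium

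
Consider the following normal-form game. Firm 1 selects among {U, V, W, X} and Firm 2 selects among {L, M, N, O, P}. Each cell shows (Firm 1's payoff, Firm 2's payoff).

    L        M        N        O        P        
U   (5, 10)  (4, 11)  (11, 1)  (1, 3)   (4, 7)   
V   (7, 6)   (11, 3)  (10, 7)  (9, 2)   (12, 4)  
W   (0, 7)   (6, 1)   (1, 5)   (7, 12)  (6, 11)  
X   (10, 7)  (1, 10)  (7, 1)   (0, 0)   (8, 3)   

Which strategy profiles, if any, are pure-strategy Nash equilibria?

A profile is a Nash equilibrium when each player is best-responding to the other.
Firm 1's best responses — vs L: X (payoff 10); vs M: V (payoff 11); vs N: U (payoff 11); vs O: V (payoff 9); vs P: V (payoff 12).
Firm 2's best responses — vs U: M (payoff 11); vs V: N (payoff 7); vs W: O (payoff 12); vs X: M (payoff 10).
No cell has both players best-responding. For instance, Firm 1's best reply to P is V, but against V Firm 2 prefers N over P.

There is no pure-strategy Nash equilibrium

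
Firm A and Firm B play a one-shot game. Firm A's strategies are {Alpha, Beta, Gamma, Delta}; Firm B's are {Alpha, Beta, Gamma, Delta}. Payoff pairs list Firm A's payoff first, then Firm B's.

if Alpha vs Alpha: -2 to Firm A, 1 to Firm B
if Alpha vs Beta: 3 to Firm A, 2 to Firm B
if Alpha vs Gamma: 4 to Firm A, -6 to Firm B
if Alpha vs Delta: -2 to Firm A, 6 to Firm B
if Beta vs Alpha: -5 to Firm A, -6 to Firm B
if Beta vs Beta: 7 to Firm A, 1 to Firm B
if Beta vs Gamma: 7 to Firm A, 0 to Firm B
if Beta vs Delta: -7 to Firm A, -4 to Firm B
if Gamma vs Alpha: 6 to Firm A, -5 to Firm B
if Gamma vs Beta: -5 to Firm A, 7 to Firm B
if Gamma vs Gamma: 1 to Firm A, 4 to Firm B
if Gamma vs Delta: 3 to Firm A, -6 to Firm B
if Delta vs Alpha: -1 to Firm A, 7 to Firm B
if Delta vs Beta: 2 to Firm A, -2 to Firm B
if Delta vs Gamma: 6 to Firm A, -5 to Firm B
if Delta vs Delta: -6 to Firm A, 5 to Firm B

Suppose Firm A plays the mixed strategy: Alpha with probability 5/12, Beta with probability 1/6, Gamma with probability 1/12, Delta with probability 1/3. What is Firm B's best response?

Compute Firm B's expected payoff from each pure strategy against the given mix.
Alpha: (5/12)·1 + (1/6)·(-6) + (1/12)·(-5) + (1/3)·7 = 4/3
Beta: (5/12)·2 + (1/6)·1 + (1/12)·7 + (1/3)·(-2) = 11/12
Gamma: (5/12)·(-6) + (1/6)·0 + (1/12)·4 + (1/3)·(-5) = -23/6
Delta: (5/12)·6 + (1/6)·(-4) + (1/12)·(-6) + (1/3)·5 = 3
Highest expected payoff is 3, from Delta.

Delta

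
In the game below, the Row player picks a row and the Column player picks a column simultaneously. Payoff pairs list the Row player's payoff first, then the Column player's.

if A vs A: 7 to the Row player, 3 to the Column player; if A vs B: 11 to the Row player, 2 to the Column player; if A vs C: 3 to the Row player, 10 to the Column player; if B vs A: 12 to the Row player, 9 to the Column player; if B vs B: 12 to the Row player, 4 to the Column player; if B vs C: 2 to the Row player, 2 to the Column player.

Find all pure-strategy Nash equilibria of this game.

A profile is a Nash equilibrium when each player is best-responding to the other.
The Row player's best responses — vs A: B (payoff 12); vs B: B (payoff 12); vs C: A (payoff 3).
The Column player's best responses — vs A: C (payoff 10); vs B: A (payoff 9).
Mutual best responses occur at (A, C) and (B, A); at each, neither player gains by switching.

(A, C) and (B, A)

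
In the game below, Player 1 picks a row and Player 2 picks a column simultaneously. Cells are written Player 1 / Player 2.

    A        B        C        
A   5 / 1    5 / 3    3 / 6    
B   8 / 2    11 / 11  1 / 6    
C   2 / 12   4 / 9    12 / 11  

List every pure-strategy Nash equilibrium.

Find each player's best response to every opponent strategy; NE are the intersections.
Player 1's best responses — vs A: B (payoff 8); vs B: B (payoff 11); vs C: C (payoff 12).
Player 2's best responses — vs A: C (payoff 6); vs B: B (payoff 11); vs C: A (payoff 12).
The only mutual best response is (B, B); neither player gains by switching there.

(B, B)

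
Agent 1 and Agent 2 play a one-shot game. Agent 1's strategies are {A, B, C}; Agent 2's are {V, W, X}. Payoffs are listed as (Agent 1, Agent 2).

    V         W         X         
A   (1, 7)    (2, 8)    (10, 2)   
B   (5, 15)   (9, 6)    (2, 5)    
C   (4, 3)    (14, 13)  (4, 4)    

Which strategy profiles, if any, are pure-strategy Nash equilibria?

(B, V) and (C, W)

Find each player's best response to every opponent strategy; NE are the intersections.
Agent 1's best responses — vs V: B (payoff 5); vs W: C (payoff 14); vs X: A (payoff 10).
Agent 2's best responses — vs A: W (payoff 8); vs B: V (payoff 15); vs C: W (payoff 13).
Mutual best responses occur at (B, V) and (C, W); at each, neither player gains by switching.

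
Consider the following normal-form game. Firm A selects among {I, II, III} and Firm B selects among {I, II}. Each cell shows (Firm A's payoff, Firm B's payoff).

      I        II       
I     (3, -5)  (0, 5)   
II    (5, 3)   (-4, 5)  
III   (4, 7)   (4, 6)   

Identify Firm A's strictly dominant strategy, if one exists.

None

A strategy is strictly dominant if it gives Firm A a strictly higher payoff than every other strategy, against every choice by the opponent.
I is not dominant: against I, II gives 5 > 3.
II is not dominant: against II, I gives 0 > -4.
III is not dominant: against I, II gives 5 > 4.
No single strategy is best against every opponent action.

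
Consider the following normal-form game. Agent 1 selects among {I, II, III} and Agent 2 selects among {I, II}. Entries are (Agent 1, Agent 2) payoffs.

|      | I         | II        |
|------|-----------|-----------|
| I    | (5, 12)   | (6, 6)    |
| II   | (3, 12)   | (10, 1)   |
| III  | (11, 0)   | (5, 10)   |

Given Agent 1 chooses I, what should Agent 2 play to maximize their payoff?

With Agent 1 fixed at I, Agent 2's payoffs are: I → 12, II → 6.
The maximum is 12, achieved by I.

I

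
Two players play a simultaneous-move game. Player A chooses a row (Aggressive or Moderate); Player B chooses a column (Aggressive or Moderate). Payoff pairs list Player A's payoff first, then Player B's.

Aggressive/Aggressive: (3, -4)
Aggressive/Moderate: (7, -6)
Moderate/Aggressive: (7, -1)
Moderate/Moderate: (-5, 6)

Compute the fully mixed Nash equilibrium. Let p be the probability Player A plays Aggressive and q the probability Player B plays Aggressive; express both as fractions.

p = 7/9, q = 3/4

In a mixed NE each player is indifferent between their pure strategies, so the opponent's mix sets the indifference.
Player B indifferent between Aggressive and Moderate: p·(-4) + (1−p)·(-1) = p·(-6) + (1−p)·6 ⟹ (-1) + (-3)p = 6 + (-12)p ⟹ p = 7/9.
Player A indifferent between Aggressive and Moderate: q·3 + (1−q)·7 = q·7 + (1−q)·(-5) ⟹ 7 + (-4)q = (-5) + 12q ⟹ q = 3/4.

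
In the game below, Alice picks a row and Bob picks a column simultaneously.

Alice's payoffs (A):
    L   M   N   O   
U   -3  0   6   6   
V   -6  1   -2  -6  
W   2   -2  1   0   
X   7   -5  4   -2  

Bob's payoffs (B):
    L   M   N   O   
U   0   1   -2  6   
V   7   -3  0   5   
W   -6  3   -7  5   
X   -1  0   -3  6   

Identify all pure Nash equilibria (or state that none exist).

(U, O)

Find each player's best response to every opponent strategy; NE are the intersections.
Alice's best responses — vs L: X (payoff 7); vs M: V (payoff 1); vs N: U (payoff 6); vs O: U (payoff 6).
Bob's best responses — vs U: O (payoff 6); vs V: L (payoff 7); vs W: O (payoff 5); vs X: O (payoff 6).
The only mutual best response is (U, O); neither player gains by switching there.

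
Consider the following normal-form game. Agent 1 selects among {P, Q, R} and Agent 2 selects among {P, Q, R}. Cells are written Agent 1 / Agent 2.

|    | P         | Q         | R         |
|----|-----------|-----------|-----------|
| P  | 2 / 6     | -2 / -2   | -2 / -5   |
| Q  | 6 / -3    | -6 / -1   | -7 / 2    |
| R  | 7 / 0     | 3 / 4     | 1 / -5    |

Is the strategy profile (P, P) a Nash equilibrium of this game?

No

Holding Agent 2 at P: Agent 1 gets 2 from P but could get 7 by switching to R. Agent 1 has a profitable deviation.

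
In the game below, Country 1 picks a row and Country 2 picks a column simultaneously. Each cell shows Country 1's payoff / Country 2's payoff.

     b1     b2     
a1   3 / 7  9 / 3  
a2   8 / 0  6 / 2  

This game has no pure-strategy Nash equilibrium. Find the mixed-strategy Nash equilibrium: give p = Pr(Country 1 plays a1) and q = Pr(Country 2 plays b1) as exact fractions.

p = 1/3, q = 3/8

Each player's mixing probability is pinned down by making the *other* player indifferent.
Country 2 indifferent between b1 and b2: p·7 + (1−p)·0 = p·3 + (1−p)·2 ⟹ 0 + 7p = 2 + 1p ⟹ p = 1/3.
Country 1 indifferent between a1 and a2: q·3 + (1−q)·9 = q·8 + (1−q)·6 ⟹ 9 + (-6)q = 6 + 2q ⟹ q = 3/8.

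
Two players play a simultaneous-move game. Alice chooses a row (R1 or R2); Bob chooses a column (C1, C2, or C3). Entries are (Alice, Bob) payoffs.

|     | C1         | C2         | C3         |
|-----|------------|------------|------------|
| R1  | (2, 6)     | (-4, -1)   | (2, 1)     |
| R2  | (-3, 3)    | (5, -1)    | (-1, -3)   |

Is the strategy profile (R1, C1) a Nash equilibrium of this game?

Yes

Holding Bob at C1: Alice gets 2 from R1, versus -3 from R2. No profitable deviation for Alice.
Holding Alice at R1: Bob gets 6 from C1, versus -1 from C2, 1 from C3. No profitable deviation for Bob either.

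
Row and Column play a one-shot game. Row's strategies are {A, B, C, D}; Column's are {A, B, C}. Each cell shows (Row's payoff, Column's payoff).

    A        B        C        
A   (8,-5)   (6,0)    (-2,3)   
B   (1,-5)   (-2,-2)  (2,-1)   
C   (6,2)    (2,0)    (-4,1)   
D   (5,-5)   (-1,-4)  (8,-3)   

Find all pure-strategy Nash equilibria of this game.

Check mutual best responses: a cell is a NE iff neither player can gain by unilaterally deviating.
Row's best responses — vs A: A (payoff 8); vs B: A (payoff 6); vs C: D (payoff 8).
Column's best responses — vs A: C (payoff 3); vs B: C (payoff -1); vs C: A (payoff 2); vs D: C (payoff -3).
The only mutual best response is (D, C); neither player gains by switching there.

(D, C)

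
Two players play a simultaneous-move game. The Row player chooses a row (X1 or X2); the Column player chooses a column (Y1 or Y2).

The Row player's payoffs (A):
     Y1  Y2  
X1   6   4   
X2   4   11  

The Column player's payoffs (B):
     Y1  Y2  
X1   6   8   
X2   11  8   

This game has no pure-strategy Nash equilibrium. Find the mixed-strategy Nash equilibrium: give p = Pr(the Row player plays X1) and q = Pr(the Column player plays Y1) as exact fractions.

Each player's mixing probability is pinned down by making the *other* player indifferent.
The Column player indifferent between Y1 and Y2: p·6 + (1−p)·11 = p·8 + (1−p)·8 ⟹ 11 + (-5)p = 8 + 0p ⟹ p = 3/5.
The Row player indifferent between X1 and X2: q·6 + (1−q)·4 = q·4 + (1−q)·11 ⟹ 4 + 2q = 11 + (-7)q ⟹ q = 7/9.

p = 3/5, q = 7/9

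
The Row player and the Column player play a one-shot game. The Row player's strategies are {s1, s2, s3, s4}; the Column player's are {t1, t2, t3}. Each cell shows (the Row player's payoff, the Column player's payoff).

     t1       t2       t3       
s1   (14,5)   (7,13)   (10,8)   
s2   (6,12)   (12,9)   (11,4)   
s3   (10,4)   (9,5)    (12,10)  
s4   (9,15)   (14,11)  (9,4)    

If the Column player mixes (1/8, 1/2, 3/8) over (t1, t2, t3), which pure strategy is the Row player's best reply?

The Row player's best reply maximizes expected payoff against the mix.
s1: (1/8)·14 + (1/2)·7 + (3/8)·10 = 9
s2: (1/8)·6 + (1/2)·12 + (3/8)·11 = 87/8
s3: (1/8)·10 + (1/2)·9 + (3/8)·12 = 41/4
s4: (1/8)·9 + (1/2)·14 + (3/8)·9 = 23/2
Highest expected payoff is 23/2, from s4.

s4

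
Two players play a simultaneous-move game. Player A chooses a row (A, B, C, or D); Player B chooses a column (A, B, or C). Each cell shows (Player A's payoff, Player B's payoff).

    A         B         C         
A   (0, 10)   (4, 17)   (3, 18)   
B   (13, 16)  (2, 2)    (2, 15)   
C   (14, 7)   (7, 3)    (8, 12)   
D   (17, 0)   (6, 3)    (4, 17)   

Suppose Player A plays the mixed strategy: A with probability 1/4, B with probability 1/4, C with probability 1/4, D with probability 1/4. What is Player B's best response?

Compute Player B's expected payoff from each pure strategy against the given mix.
A: (1/4)·10 + (1/4)·16 + (1/4)·7 + (1/4)·0 = 33/4
B: (1/4)·17 + (1/4)·2 + (1/4)·3 + (1/4)·3 = 25/4
C: (1/4)·18 + (1/4)·15 + (1/4)·12 + (1/4)·17 = 31/2
Highest expected payoff is 31/2, from C.

C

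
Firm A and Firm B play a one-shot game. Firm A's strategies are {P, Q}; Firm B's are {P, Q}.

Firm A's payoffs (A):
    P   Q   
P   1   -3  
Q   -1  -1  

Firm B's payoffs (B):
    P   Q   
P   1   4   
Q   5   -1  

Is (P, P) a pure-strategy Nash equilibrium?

No

Holding Firm B at P: Firm A gets 1 from P, versus -1 from Q. No profitable deviation for Firm A.
Holding Firm A at P: Firm B gets 1 from P but could get 4 by switching to Q. Firm B has a profitable deviation.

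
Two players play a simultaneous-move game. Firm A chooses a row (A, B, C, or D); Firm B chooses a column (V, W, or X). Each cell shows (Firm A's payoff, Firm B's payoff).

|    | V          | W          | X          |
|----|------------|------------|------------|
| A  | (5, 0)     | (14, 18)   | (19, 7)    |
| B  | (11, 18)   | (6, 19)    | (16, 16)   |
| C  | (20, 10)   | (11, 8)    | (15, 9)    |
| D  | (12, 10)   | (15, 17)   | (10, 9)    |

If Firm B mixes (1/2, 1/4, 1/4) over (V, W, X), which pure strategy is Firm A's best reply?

C

Compute Firm A's expected payoff from each pure strategy against the given mix.
A: (1/2)·5 + (1/4)·14 + (1/4)·19 = 43/4
B: (1/2)·11 + (1/4)·6 + (1/4)·16 = 11
C: (1/2)·20 + (1/4)·11 + (1/4)·15 = 33/2
D: (1/2)·12 + (1/4)·15 + (1/4)·10 = 49/4
Highest expected payoff is 33/2, from C.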